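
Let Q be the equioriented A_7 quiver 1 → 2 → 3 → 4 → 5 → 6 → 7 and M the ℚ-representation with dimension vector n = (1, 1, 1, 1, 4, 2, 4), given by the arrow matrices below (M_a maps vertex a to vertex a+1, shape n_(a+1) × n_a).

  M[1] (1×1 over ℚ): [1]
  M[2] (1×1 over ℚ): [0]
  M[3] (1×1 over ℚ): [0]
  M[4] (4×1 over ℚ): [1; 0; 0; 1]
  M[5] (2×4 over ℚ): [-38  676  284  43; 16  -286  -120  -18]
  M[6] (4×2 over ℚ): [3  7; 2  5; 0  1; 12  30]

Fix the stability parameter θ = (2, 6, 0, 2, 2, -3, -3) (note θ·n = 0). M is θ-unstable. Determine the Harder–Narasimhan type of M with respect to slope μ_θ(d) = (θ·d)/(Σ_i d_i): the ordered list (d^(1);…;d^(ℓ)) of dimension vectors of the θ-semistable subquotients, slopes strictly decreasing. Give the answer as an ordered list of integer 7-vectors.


Via rank(M_{q-1}∘⋯∘M_p): M ≅ I[1,2], I[3,3], I[4,7], I[5,5]^2, I[5,7], I[7,7]^2.
μ_θ-semistable layers: μ^(1)=6; μ^(2)=2; μ^(3)=0; μ^(4)=-1/2; μ^(5)=-4/3; μ^(6)=-3

((0, 1, 0, 0, 0, 0, 0); (1, 0, 0, 0, 2, 0, 0); (0, 0, 1, 0, 0, 0, 0); (0, 0, 0, 1, 1, 1, 1); (0, 0, 0, 0, 1, 1, 1); (0, 0, 0, 0, 0, 0, 2))


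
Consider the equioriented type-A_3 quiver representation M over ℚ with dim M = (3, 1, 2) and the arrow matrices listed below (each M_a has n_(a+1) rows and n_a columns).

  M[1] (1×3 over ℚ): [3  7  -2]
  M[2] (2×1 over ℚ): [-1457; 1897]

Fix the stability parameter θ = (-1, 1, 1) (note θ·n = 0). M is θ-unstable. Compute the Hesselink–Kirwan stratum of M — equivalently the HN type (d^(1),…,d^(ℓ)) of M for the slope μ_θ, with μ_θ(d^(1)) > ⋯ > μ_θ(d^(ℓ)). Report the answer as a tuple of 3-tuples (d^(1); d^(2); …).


Barcode: M ≅ I[1,1]^2, I[1,3], I[3,3]. HN layers by μ_θ (2 steps, strictly decreasing):
  μ^(1)=1; μ^(2)=-1

((0, 1, 2); (3, 0, 0))


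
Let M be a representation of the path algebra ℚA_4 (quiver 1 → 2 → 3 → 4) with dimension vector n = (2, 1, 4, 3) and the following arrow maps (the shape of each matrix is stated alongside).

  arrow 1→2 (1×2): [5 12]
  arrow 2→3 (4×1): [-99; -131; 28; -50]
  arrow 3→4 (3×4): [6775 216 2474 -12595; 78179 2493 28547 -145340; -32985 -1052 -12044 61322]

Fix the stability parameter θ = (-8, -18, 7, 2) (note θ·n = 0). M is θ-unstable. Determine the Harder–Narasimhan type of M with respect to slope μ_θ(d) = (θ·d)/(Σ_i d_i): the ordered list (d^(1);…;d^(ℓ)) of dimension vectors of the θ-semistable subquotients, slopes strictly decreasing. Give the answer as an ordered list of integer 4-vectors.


Barcode: M ≅ I[1,1], I[1,4], I[3,3], I[3,4]^2. HN layers by μ_θ (4 steps, strictly decreasing):
  μ^(1)=7; μ^(2)=9/2; μ^(3)=-8; μ^(4)=-13

((0, 0, 1, 0); (0, 0, 3, 3); (1, 0, 0, 0); (1, 1, 0, 0))


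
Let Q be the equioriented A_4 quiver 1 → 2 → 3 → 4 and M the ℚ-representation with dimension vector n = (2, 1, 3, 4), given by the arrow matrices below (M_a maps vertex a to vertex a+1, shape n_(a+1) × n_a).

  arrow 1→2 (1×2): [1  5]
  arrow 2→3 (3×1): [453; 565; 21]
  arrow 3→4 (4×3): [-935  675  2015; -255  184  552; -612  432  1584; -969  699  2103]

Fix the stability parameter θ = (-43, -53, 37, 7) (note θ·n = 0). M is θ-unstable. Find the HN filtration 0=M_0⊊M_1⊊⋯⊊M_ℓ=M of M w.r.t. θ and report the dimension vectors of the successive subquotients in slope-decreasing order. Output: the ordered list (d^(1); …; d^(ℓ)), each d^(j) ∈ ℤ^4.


Via rank(M_{q-1}∘⋯∘M_p): M ≅ I[1,1], I[1,4], I[3,3], I[3,4], I[4,4]^2.
μ_θ-semistable layers: μ^(1)=37; μ^(2)=22; μ^(3)=7; μ^(4)=-43; μ^(5)=-48

((0, 0, 1, 0); (0, 0, 2, 2); (0, 0, 0, 2); (1, 0, 0, 0); (1, 1, 0, 0))


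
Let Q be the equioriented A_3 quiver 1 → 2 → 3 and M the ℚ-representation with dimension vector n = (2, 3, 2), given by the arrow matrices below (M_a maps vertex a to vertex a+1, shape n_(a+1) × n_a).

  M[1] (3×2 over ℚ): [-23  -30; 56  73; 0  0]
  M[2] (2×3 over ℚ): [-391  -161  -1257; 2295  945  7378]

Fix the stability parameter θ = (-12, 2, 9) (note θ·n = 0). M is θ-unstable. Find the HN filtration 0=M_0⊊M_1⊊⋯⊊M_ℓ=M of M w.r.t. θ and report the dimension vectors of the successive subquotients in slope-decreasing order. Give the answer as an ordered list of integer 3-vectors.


Interval decomposition of M: I[1,2], I[1,3], I[2,3].
HN type (ℓ=3): μ^(1)=9; μ^(2)=2; μ^(3)=-12

((0, 0, 2); (0, 3, 0); (2, 0, 0))


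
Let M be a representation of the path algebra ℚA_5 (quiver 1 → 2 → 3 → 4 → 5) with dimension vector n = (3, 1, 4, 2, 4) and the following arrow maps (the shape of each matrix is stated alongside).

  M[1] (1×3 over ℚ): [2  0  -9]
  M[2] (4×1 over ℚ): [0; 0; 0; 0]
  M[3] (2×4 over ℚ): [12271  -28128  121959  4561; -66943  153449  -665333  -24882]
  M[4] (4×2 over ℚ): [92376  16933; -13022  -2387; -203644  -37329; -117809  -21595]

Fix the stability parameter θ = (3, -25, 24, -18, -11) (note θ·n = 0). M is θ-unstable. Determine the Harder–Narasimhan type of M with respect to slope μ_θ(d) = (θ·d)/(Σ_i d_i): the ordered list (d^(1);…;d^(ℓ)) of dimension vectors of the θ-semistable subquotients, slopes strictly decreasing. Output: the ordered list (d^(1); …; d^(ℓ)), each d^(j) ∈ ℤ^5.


Barcode: M ≅ I[1,1]^2, I[1,2], I[3,3]^2, I[3,5]^2, I[5,5]^2. HN layers by μ_θ (4 steps, strictly decreasing):
  μ^(1)=24; μ^(2)=3; μ^(3)=-5/3; μ^(4)=-11

((0, 0, 2, 0, 0); (2, 0, 0, 0, 0); (0, 0, 2, 2, 2); (1, 1, 0, 0, 2))


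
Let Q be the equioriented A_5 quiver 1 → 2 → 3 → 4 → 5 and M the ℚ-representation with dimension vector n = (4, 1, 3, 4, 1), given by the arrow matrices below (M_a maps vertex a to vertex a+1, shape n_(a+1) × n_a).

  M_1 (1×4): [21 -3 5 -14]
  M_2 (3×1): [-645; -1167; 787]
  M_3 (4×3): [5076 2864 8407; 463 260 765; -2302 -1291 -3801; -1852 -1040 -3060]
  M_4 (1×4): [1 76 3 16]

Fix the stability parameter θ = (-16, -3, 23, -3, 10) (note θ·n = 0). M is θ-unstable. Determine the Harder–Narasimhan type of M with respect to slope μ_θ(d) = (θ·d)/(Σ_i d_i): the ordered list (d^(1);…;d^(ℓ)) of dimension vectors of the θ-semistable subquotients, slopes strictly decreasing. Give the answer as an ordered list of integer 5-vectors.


Barcode: M ≅ I[1,1]^3, I[1,5], I[3,4]^2, I[4,4]. HN layers by μ_θ (3 steps, strictly decreasing):
  μ^(1)=10; μ^(2)=-3; μ^(3)=-16

((0, 0, 3, 3, 1); (0, 1, 0, 1, 0); (4, 0, 0, 0, 0))


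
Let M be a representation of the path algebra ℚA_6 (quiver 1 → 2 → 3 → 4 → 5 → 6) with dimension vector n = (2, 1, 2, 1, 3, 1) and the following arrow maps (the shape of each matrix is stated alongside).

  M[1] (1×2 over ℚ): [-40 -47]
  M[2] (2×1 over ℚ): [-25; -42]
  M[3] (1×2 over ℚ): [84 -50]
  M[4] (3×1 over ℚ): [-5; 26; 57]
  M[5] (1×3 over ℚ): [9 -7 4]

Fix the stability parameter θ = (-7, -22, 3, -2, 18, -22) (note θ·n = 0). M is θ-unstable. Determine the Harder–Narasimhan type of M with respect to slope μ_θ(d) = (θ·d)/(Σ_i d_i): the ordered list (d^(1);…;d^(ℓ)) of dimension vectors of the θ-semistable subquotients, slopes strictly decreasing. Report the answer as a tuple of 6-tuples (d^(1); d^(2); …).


Barcode: M ≅ I[1,1], I[1,3], I[3,6], I[5,5]^2. HN layers by μ_θ (5 steps, strictly decreasing):
  μ^(1)=18; μ^(2)=3; μ^(3)=-3/4; μ^(4)=-7; μ^(5)=-29/2

((0, 0, 0, 0, 2, 0); (0, 0, 1, 0, 0, 0); (0, 0, 1, 1, 1, 1); (1, 0, 0, 0, 0, 0); (1, 1, 0, 0, 0, 0))


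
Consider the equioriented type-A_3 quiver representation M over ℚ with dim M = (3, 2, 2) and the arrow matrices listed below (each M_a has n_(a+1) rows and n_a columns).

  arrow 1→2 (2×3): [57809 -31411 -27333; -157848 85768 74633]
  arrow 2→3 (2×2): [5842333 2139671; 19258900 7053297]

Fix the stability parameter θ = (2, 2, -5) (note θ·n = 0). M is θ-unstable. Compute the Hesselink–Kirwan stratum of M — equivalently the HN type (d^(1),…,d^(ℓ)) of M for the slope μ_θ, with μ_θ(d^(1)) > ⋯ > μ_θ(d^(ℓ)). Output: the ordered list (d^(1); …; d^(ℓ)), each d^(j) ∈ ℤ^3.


Via rank(M_{q-1}∘⋯∘M_p): M ≅ I[1,1], I[1,3]^2.
μ_θ-semistable layers: μ^(1)=2; μ^(2)=-1/3

((1, 0, 0); (2, 2, 2))


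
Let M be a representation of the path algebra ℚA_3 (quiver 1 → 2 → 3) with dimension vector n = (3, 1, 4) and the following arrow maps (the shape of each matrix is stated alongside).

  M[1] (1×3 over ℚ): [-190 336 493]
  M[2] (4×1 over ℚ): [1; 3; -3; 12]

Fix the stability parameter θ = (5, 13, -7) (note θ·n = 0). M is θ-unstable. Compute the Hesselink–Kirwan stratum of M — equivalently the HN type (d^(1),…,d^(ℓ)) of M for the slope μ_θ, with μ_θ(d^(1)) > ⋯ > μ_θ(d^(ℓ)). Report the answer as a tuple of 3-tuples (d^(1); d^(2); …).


Via rank(M_{q-1}∘⋯∘M_p): M ≅ I[1,1]^2, I[1,3], I[3,3]^3.
μ_θ-semistable layers: μ^(1)=5; μ^(2)=11/3; μ^(3)=-7

((2, 0, 0); (1, 1, 1); (0, 0, 3))


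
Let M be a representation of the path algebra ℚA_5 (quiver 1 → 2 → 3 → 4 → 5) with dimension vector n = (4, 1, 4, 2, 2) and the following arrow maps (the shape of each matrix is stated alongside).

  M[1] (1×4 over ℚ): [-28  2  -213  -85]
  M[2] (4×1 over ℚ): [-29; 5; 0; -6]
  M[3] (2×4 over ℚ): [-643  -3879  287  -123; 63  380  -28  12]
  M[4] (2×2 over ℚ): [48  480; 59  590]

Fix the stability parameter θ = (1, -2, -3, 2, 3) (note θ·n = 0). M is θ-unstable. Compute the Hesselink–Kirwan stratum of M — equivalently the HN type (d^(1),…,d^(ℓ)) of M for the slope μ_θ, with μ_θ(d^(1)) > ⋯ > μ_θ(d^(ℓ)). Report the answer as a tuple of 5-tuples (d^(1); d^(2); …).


Interval decomposition of M: I[1,1]^3, I[1,4], I[3,3]^2, I[3,5], I[5,5].
HN type (ℓ=5): μ^(1)=3; μ^(2)=2; μ^(3)=1; μ^(4)=-4/3; μ^(5)=-3

((0, 0, 0, 0, 2); (0, 0, 0, 2, 0); (3, 0, 0, 0, 0); (1, 1, 1, 0, 0); (0, 0, 3, 0, 0))


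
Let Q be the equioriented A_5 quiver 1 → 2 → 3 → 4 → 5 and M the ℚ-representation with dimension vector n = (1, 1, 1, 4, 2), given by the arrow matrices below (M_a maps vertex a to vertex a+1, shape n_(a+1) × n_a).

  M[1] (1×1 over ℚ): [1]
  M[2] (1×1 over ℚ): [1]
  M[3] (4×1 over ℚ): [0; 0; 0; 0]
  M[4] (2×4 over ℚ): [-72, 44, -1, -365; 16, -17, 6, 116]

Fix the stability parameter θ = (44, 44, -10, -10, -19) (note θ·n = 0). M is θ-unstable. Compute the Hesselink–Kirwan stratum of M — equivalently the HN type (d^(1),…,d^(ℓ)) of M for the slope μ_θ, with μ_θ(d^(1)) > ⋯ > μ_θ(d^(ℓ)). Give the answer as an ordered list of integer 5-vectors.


Interval decomposition of M: I[1,3], I[4,4]^2, I[4,5]^2.
HN type (ℓ=3): μ^(1)=26; μ^(2)=-10; μ^(3)=-29/2

((1, 1, 1, 0, 0); (0, 0, 0, 2, 0); (0, 0, 0, 2, 2))


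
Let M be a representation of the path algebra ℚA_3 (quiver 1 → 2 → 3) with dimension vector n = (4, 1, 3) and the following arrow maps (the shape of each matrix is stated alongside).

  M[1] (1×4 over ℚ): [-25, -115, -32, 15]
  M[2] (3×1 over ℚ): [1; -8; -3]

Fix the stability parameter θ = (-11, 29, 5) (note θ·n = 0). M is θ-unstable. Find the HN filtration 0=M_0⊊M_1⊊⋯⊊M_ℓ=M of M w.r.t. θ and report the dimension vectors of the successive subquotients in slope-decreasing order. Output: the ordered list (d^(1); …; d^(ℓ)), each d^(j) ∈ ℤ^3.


Interval decomposition of M: I[1,1]^3, I[1,3], I[3,3]^2.
HN type (ℓ=3): μ^(1)=17; μ^(2)=5; μ^(3)=-11

((0, 1, 1); (0, 0, 2); (4, 0, 0))


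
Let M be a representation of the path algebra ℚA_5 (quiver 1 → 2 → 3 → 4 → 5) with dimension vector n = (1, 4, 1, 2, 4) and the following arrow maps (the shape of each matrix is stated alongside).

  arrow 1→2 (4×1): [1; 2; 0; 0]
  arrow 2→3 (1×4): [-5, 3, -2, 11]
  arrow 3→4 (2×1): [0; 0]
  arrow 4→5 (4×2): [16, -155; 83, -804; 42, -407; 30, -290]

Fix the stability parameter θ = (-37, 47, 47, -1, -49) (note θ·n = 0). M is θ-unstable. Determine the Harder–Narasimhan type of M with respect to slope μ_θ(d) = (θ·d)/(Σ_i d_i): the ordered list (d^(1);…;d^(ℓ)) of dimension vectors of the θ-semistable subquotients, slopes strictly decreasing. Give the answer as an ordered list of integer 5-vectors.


Barcode: M ≅ I[1,3], I[2,2]^3, I[4,5]^2, I[5,5]^2. HN layers by μ_θ (4 steps, strictly decreasing):
  μ^(1)=47; μ^(2)=-25; μ^(3)=-37; μ^(4)=-49

((0, 4, 1, 0, 0); (0, 0, 0, 2, 2); (1, 0, 0, 0, 0); (0, 0, 0, 0, 2))


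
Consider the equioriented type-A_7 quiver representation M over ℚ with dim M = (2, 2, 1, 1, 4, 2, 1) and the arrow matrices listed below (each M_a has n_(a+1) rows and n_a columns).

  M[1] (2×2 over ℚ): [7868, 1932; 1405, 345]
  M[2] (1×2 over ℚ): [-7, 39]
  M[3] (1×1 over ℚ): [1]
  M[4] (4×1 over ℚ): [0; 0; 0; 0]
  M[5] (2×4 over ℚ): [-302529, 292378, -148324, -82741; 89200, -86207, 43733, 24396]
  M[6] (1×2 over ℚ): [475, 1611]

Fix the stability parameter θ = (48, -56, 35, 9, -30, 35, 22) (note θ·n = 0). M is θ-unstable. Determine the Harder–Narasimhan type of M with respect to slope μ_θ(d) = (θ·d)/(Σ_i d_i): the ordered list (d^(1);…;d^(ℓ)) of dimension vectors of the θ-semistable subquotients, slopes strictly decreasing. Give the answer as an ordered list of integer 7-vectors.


Interval decomposition of M: I[1,1], I[1,4], I[2,2], I[5,5]^2, I[5,6], I[5,7].
HN type (ℓ=7): μ^(1)=48; μ^(2)=35; μ^(3)=57/2; μ^(4)=22; μ^(5)=-4; μ^(6)=-30; μ^(7)=-56

((1, 0, 0, 0, 0, 0, 0); (0, 0, 0, 0, 0, 1, 0); (0, 0, 0, 0, 0, 1, 1); (0, 0, 1, 1, 0, 0, 0); (1, 1, 0, 0, 0, 0, 0); (0, 0, 0, 0, 4, 0, 0); (0, 1, 0, 0, 0, 0, 0))


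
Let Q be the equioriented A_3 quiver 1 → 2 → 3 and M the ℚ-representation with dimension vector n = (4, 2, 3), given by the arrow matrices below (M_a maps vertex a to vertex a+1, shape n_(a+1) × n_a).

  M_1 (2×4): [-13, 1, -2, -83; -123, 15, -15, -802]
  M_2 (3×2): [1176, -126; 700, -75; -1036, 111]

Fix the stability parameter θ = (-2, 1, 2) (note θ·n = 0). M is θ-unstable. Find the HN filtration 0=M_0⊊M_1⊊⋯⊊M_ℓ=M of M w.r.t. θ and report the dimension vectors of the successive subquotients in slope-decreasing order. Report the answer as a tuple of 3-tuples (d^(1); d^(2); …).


Interval decomposition of M: I[1,1]^2, I[1,2], I[1,3], I[3,3]^2.
HN type (ℓ=3): μ^(1)=2; μ^(2)=1; μ^(3)=-2

((0, 0, 3); (0, 2, 0); (4, 0, 0))


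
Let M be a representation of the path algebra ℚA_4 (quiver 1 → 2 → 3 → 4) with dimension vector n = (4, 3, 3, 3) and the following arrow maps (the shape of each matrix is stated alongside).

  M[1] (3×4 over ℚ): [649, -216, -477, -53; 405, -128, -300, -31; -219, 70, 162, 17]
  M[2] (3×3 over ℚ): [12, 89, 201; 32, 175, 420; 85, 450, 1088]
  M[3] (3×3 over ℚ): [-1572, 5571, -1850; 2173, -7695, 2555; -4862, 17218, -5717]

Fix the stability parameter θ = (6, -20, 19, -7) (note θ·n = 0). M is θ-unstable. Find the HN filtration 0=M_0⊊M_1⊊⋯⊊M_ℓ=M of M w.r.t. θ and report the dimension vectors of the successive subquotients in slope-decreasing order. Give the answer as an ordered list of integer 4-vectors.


Interval decomposition of M: I[1,1], I[1,4]^3.
HN type (ℓ=2): μ^(1)=6; μ^(2)=-7

((1, 0, 3, 3); (3, 3, 0, 0))


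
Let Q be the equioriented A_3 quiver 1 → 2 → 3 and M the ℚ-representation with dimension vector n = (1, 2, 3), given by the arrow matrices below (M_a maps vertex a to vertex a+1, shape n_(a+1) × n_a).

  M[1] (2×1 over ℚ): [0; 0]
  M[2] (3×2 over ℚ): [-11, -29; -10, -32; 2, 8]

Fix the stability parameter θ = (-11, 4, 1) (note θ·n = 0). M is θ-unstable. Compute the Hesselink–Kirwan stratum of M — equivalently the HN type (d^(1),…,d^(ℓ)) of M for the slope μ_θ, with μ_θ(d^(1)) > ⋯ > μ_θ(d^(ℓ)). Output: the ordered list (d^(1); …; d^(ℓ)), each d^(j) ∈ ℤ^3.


Barcode: M ≅ I[1,1], I[2,3]^2, I[3,3]. HN layers by μ_θ (3 steps, strictly decreasing):
  μ^(1)=5/2; μ^(2)=1; μ^(3)=-11

((0, 2, 2); (0, 0, 1); (1, 0, 0))


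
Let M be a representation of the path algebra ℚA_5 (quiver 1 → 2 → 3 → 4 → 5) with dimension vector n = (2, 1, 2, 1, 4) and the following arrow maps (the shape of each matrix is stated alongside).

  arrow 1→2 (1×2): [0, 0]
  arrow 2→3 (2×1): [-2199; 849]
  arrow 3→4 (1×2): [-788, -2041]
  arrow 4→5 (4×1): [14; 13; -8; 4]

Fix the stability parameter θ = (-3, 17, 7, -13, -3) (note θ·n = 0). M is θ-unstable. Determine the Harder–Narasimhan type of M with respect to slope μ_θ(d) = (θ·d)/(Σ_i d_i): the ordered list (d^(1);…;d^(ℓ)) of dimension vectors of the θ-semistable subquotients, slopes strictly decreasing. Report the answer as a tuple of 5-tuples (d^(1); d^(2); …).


Barcode: M ≅ I[1,1]^2, I[2,5], I[3,3], I[5,5]^3. HN layers by μ_θ (3 steps, strictly decreasing):
  μ^(1)=7; μ^(2)=2; μ^(3)=-3

((0, 0, 1, 0, 0); (0, 1, 1, 1, 1); (2, 0, 0, 0, 3))


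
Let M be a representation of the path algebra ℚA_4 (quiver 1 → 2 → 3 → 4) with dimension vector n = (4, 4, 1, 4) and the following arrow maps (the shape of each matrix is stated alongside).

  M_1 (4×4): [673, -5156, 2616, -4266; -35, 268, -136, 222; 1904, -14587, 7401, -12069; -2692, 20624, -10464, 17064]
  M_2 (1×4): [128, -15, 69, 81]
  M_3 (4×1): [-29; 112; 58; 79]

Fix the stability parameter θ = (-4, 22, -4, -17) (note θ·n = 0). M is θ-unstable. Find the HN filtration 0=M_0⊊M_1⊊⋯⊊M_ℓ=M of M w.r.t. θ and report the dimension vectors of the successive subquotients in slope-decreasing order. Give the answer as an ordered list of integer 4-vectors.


Barcode: M ≅ I[1,1]^2, I[1,2], I[1,4], I[2,2]^2, I[4,4]^3. HN layers by μ_θ (4 steps, strictly decreasing):
  μ^(1)=22; μ^(2)=1/3; μ^(3)=-4; μ^(4)=-17

((0, 3, 0, 0); (0, 1, 1, 1); (4, 0, 0, 0); (0, 0, 0, 3))


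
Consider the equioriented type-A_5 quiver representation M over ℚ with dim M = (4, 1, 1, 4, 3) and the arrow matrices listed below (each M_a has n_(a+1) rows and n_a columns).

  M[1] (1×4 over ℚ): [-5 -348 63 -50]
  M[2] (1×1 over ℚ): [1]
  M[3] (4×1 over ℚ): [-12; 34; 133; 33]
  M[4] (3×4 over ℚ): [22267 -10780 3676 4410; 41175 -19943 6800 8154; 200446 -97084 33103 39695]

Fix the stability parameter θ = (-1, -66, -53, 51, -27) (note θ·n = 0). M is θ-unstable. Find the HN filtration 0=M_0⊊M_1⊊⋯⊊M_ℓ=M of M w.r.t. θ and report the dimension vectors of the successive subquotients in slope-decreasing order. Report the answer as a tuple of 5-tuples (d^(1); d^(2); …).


Barcode: M ≅ I[1,1]^3, I[1,5], I[4,4], I[4,5]^2. HN layers by μ_θ (4 steps, strictly decreasing):
  μ^(1)=51; μ^(2)=12; μ^(3)=-1; μ^(4)=-40

((0, 0, 0, 1, 0); (0, 0, 0, 3, 3); (3, 0, 0, 0, 0); (1, 1, 1, 0, 0))


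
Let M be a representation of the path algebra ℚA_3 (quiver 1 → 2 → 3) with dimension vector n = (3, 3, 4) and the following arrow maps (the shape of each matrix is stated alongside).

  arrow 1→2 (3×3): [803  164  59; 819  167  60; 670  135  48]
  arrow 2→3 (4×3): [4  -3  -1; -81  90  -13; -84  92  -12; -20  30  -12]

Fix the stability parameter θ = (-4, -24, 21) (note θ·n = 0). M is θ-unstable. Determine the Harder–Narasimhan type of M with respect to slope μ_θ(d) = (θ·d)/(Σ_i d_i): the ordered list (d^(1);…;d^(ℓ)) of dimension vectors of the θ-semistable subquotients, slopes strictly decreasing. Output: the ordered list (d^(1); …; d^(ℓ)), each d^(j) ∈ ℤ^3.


Via rank(M_{q-1}∘⋯∘M_p): M ≅ I[1,3]^3, I[3,3].
μ_θ-semistable layers: μ^(1)=21; μ^(2)=-14

((0, 0, 4); (3, 3, 0))


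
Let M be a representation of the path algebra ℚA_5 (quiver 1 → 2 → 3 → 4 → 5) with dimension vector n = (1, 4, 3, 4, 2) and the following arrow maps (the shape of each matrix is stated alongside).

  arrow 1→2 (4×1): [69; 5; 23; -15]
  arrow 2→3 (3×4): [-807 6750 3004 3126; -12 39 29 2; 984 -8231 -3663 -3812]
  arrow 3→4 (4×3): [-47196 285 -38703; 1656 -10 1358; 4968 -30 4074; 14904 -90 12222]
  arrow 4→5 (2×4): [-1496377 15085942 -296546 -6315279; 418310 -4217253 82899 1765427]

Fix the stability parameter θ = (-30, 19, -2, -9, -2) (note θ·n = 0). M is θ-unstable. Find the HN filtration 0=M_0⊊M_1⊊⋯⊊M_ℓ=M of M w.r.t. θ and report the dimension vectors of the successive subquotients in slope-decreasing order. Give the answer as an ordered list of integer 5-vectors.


Barcode: M ≅ I[1,3], I[2,2], I[2,3], I[2,5], I[4,4]^2, I[4,5]. HN layers by μ_θ (6 steps, strictly decreasing):
  μ^(1)=19; μ^(2)=17/2; μ^(3)=3/2; μ^(4)=-2; μ^(5)=-9; μ^(6)=-30

((0, 1, 0, 0, 0); (0, 2, 2, 0, 0); (0, 1, 1, 1, 1); (0, 0, 0, 0, 1); (0, 0, 0, 3, 0); (1, 0, 0, 0, 0))


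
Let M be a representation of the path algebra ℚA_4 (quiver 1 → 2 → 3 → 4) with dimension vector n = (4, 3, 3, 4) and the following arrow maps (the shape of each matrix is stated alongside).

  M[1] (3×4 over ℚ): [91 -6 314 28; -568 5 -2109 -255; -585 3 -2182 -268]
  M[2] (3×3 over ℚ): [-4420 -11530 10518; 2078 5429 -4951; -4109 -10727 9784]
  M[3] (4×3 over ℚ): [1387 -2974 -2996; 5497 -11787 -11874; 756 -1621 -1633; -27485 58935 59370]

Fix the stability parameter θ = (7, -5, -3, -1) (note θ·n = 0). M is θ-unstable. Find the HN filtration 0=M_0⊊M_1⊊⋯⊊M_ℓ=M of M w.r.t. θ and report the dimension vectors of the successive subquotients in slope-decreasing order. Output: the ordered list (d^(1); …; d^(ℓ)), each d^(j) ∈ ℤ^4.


Interval decomposition of M: I[1,1], I[1,2], I[1,4]^2, I[3,4], I[4,4].
HN type (ℓ=5): μ^(1)=7; μ^(2)=1; μ^(3)=-1/2; μ^(4)=-1; μ^(5)=-3

((1, 0, 0, 0); (1, 1, 0, 0); (2, 2, 2, 2); (0, 0, 0, 2); (0, 0, 1, 0))


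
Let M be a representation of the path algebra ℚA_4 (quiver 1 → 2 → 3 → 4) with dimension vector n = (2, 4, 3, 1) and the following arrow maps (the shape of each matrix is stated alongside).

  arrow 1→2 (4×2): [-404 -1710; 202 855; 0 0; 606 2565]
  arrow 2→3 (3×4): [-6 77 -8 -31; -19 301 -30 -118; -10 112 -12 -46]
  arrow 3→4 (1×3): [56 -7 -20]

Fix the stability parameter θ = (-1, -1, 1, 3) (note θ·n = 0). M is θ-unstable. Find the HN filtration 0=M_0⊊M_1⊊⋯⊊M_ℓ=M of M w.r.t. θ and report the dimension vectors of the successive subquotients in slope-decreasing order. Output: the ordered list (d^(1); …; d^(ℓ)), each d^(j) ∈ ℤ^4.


Barcode: M ≅ I[1,1], I[1,4], I[2,2]^2, I[2,3], I[3,3]. HN layers by μ_θ (3 steps, strictly decreasing):
  μ^(1)=3; μ^(2)=1; μ^(3)=-1

((0, 0, 0, 1); (0, 0, 3, 0); (2, 4, 0, 0))


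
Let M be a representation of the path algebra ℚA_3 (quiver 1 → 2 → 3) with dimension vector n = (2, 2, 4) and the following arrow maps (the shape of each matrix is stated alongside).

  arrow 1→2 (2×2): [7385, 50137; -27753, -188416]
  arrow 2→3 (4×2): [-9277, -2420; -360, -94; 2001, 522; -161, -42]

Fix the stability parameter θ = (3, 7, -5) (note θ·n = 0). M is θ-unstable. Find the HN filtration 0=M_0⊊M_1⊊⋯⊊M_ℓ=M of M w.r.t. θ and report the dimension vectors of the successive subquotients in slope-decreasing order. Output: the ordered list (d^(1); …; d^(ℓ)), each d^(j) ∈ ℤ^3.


Via rank(M_{q-1}∘⋯∘M_p): M ≅ I[1,3]^2, I[3,3]^2.
μ_θ-semistable layers: μ^(1)=5/3; μ^(2)=-5

((2, 2, 2); (0, 0, 2))


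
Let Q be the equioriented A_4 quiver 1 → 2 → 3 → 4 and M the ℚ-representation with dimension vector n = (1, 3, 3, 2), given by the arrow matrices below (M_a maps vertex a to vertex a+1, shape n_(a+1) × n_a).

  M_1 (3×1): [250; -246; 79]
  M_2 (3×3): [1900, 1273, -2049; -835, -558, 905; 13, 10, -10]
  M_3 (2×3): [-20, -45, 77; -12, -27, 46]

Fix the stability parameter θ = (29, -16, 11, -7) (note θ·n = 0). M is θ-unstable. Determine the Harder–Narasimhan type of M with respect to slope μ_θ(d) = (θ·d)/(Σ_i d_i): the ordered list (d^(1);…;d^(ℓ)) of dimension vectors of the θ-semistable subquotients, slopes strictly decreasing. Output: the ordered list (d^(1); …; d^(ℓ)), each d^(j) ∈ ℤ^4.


Interval decomposition of M: I[1,4], I[2,3], I[2,4].
HN type (ℓ=4): μ^(1)=11; μ^(2)=17/4; μ^(3)=2; μ^(4)=-16

((0, 0, 1, 0); (1, 1, 1, 1); (0, 0, 1, 1); (0, 2, 0, 0))


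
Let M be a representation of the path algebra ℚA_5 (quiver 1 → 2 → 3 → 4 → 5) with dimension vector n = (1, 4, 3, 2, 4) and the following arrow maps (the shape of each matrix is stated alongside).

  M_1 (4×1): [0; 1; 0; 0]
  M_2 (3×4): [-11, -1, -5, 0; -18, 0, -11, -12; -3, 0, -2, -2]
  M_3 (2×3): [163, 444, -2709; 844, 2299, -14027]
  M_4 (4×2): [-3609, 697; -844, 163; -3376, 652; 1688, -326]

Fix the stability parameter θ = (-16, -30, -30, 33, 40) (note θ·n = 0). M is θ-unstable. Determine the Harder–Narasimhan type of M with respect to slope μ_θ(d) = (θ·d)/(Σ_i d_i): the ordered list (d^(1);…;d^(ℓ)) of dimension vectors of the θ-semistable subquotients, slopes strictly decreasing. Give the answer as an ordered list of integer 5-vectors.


Barcode: M ≅ I[1,5], I[2,2], I[2,3], I[2,5], I[5,5]^2. HN layers by μ_θ (4 steps, strictly decreasing):
  μ^(1)=40; μ^(2)=33; μ^(3)=-76/3; μ^(4)=-30

((0, 0, 0, 0, 4); (0, 0, 0, 2, 0); (1, 1, 1, 0, 0); (0, 3, 2, 0, 0))


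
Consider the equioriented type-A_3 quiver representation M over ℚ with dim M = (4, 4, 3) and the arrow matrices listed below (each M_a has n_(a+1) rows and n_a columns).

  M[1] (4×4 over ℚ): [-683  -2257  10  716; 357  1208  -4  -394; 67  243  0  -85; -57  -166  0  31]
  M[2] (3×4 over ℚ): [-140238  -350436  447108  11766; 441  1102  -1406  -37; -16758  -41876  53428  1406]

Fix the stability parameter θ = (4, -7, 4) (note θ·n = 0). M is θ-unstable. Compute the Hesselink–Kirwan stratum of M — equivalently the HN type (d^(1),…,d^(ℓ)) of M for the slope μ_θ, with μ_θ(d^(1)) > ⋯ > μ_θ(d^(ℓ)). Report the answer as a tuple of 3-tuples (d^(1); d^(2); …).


Barcode: M ≅ I[1,2]^3, I[1,3], I[3,3]^2. HN layers by μ_θ (2 steps, strictly decreasing):
  μ^(1)=4; μ^(2)=-3/2

((0, 0, 3); (4, 4, 0))


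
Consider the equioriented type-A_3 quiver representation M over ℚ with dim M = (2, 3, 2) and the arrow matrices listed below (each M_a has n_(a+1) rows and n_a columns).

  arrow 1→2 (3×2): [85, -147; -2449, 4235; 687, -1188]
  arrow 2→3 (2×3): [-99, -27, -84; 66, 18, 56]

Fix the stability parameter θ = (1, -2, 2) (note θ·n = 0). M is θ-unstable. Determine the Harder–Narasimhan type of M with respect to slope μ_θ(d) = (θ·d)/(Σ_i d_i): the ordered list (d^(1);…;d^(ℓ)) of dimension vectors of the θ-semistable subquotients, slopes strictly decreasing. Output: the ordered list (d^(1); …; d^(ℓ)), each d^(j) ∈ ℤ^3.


Interval decomposition of M: I[1,2]^2, I[2,3], I[3,3].
HN type (ℓ=3): μ^(1)=2; μ^(2)=-1/2; μ^(3)=-2

((0, 0, 2); (2, 2, 0); (0, 1, 0))


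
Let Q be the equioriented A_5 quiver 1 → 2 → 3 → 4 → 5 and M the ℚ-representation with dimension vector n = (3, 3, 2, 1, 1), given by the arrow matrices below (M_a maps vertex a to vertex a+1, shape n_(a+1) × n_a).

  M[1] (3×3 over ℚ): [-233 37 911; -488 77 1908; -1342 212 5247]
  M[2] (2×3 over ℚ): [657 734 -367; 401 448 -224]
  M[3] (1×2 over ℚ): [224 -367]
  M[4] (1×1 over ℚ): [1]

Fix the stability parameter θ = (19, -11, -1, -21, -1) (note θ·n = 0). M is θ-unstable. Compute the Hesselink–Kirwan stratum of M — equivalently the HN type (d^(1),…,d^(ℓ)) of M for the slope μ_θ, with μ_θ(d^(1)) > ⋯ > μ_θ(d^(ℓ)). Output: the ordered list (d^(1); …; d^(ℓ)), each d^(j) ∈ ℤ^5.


Interval decomposition of M: I[1,2], I[1,3], I[1,5].
HN type (ℓ=4): μ^(1)=4; μ^(2)=7/3; μ^(3)=-1; μ^(4)=-7/2

((1, 1, 0, 0, 0); (1, 1, 1, 0, 0); (0, 0, 0, 0, 1); (1, 1, 1, 1, 0))


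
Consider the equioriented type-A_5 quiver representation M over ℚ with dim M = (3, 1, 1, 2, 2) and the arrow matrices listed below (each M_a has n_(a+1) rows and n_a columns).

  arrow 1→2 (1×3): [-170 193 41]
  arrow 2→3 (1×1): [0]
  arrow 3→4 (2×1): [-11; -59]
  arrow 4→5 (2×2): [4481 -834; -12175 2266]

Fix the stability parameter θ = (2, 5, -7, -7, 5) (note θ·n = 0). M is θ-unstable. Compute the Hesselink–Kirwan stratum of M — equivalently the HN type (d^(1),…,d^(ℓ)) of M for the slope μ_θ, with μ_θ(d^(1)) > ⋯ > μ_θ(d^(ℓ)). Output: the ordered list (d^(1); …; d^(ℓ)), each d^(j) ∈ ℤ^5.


Barcode: M ≅ I[1,1]^2, I[1,2], I[3,5], I[4,5]. HN layers by μ_θ (3 steps, strictly decreasing):
  μ^(1)=5; μ^(2)=2; μ^(3)=-7

((0, 1, 0, 0, 2); (3, 0, 0, 0, 0); (0, 0, 1, 2, 0))


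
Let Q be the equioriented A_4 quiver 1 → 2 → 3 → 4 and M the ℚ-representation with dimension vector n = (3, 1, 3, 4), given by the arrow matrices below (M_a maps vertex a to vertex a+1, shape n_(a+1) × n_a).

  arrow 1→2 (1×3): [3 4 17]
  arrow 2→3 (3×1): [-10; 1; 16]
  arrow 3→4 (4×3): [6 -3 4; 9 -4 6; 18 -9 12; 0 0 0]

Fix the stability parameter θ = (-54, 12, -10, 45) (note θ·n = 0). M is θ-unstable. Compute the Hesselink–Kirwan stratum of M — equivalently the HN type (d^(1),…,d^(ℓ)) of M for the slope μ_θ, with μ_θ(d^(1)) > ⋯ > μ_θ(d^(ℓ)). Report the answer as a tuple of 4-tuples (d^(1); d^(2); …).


Barcode: M ≅ I[1,1]^2, I[1,4], I[3,3], I[3,4], I[4,4]^2. HN layers by μ_θ (4 steps, strictly decreasing):
  μ^(1)=45; μ^(2)=1; μ^(3)=-10; μ^(4)=-54

((0, 0, 0, 4); (0, 1, 1, 0); (0, 0, 2, 0); (3, 0, 0, 0))


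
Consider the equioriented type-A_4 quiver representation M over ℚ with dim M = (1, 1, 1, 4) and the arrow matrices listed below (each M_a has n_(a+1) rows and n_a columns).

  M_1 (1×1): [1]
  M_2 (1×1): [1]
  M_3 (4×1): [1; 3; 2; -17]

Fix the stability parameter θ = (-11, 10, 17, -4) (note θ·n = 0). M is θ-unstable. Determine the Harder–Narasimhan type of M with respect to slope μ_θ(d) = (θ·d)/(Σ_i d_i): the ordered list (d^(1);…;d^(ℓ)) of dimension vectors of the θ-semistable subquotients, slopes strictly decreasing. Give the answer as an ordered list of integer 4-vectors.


Barcode: M ≅ I[1,4], I[4,4]^3. HN layers by μ_θ (3 steps, strictly decreasing):
  μ^(1)=23/3; μ^(2)=-4; μ^(3)=-11

((0, 1, 1, 1); (0, 0, 0, 3); (1, 0, 0, 0))


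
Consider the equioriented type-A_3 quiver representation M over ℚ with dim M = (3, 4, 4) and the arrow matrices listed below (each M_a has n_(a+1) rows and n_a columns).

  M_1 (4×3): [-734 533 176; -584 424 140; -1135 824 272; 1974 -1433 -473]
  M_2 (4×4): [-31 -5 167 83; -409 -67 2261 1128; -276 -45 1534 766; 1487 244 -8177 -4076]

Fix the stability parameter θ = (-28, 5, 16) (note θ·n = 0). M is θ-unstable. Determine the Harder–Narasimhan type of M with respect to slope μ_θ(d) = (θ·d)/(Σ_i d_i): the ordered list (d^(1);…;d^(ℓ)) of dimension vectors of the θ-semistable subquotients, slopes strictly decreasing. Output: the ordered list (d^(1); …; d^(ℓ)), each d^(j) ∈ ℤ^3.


Barcode: M ≅ I[1,3]^3, I[2,2], I[3,3]. HN layers by μ_θ (3 steps, strictly decreasing):
  μ^(1)=16; μ^(2)=5; μ^(3)=-28

((0, 0, 4); (0, 4, 0); (3, 0, 0))


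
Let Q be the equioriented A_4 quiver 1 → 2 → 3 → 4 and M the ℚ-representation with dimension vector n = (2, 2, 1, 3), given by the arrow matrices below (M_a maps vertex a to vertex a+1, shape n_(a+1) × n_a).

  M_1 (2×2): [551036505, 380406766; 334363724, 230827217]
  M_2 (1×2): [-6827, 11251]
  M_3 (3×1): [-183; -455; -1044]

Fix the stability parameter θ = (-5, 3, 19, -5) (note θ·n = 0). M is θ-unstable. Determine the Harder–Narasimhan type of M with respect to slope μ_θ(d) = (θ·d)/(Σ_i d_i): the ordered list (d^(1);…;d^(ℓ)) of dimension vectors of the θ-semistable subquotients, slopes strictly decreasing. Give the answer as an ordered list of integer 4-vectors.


Via rank(M_{q-1}∘⋯∘M_p): M ≅ I[1,2], I[1,4], I[4,4]^2.
μ_θ-semistable layers: μ^(1)=7; μ^(2)=3; μ^(3)=-5

((0, 0, 1, 1); (0, 2, 0, 0); (2, 0, 0, 2))


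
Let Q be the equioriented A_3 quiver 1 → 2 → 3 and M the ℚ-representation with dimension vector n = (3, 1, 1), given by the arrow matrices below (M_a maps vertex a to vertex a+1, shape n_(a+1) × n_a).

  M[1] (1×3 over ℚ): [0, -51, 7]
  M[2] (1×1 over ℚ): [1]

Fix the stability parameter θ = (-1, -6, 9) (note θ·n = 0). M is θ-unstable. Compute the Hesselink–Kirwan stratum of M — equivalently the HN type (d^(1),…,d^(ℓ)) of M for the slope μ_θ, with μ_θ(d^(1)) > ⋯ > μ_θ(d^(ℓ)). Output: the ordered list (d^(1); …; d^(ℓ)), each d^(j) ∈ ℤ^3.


Barcode: M ≅ I[1,1]^2, I[1,3]. HN layers by μ_θ (3 steps, strictly decreasing):
  μ^(1)=9; μ^(2)=-1; μ^(3)=-7/2

((0, 0, 1); (2, 0, 0); (1, 1, 0))


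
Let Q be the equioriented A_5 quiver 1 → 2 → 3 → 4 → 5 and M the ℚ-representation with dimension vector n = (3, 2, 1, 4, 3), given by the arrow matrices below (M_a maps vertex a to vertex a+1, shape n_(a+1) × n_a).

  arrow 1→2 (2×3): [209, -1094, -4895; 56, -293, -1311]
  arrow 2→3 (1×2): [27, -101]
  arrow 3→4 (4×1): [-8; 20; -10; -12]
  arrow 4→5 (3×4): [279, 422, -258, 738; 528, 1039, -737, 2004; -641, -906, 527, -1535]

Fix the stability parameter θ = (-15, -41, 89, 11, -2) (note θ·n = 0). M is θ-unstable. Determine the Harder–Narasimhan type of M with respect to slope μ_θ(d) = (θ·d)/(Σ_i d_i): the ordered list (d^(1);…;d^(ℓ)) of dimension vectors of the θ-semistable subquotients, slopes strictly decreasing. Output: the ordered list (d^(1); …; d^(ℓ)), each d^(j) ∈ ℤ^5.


Barcode: M ≅ I[1,1], I[1,2], I[1,5], I[4,4], I[4,5]^2. HN layers by μ_θ (5 steps, strictly decreasing):
  μ^(1)=98/3; μ^(2)=11; μ^(3)=9/2; μ^(4)=-15; μ^(5)=-28

((0, 0, 1, 1, 1); (0, 0, 0, 1, 0); (0, 0, 0, 2, 2); (1, 0, 0, 0, 0); (2, 2, 0, 0, 0))


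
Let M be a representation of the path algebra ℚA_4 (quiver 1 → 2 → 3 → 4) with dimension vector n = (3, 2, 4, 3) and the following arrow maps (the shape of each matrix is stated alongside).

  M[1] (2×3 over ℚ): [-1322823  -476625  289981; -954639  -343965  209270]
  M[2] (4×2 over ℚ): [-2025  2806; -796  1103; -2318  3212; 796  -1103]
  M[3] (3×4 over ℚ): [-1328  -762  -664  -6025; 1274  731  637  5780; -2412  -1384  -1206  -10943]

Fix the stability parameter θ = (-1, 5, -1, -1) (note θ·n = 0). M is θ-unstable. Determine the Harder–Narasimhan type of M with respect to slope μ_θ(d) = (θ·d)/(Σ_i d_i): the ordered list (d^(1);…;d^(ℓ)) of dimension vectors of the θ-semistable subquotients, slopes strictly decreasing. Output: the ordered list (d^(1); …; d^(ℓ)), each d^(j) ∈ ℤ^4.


Via rank(M_{q-1}∘⋯∘M_p): M ≅ I[1,1], I[1,3], I[1,4], I[3,3], I[3,4], I[4,4].
μ_θ-semistable layers: μ^(1)=2; μ^(2)=1; μ^(3)=-1

((0, 1, 1, 0); (0, 1, 1, 1); (3, 0, 2, 2))


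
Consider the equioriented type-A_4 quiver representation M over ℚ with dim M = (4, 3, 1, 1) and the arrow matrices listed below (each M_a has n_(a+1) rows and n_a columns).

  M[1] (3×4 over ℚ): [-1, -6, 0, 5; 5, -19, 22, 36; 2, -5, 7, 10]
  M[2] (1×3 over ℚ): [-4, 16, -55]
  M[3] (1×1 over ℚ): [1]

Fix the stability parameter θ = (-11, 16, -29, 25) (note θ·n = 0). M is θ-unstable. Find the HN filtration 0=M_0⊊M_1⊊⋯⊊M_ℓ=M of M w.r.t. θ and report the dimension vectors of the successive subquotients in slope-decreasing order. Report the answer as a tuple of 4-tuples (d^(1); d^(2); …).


Interval decomposition of M: I[1,1], I[1,2]^2, I[1,4].
HN type (ℓ=4): μ^(1)=25; μ^(2)=16; μ^(3)=-13/2; μ^(4)=-11

((0, 0, 0, 1); (0, 2, 0, 0); (0, 1, 1, 0); (4, 0, 0, 0))


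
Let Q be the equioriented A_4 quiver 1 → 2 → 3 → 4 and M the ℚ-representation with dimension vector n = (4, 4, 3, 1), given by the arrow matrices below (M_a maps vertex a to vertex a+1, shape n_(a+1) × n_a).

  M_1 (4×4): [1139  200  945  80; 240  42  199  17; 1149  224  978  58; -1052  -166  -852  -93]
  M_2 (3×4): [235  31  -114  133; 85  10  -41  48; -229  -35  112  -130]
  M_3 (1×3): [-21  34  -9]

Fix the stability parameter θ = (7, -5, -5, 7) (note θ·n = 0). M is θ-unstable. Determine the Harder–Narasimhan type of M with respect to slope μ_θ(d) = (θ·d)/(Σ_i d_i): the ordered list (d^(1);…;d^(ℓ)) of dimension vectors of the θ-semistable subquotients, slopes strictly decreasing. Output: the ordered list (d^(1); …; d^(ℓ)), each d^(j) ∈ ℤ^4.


Via rank(M_{q-1}∘⋯∘M_p): M ≅ I[1,1], I[1,3]^2, I[1,4], I[2,2].
μ_θ-semistable layers: μ^(1)=7; μ^(2)=-1; μ^(3)=-5

((1, 0, 0, 1); (3, 3, 3, 0); (0, 1, 0, 0))


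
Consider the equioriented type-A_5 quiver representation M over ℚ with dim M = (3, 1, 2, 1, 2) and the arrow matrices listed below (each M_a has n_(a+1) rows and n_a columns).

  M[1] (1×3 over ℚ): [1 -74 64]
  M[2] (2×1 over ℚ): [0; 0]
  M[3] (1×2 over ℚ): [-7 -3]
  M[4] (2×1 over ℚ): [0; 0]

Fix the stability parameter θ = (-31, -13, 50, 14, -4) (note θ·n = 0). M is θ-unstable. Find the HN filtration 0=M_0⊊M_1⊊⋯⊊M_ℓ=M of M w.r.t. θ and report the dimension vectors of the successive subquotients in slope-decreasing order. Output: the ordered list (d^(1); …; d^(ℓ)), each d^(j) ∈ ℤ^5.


Barcode: M ≅ I[1,1]^2, I[1,2], I[3,3], I[3,4], I[5,5]^2. HN layers by μ_θ (5 steps, strictly decreasing):
  μ^(1)=50; μ^(2)=32; μ^(3)=-4; μ^(4)=-13; μ^(5)=-31

((0, 0, 1, 0, 0); (0, 0, 1, 1, 0); (0, 0, 0, 0, 2); (0, 1, 0, 0, 0); (3, 0, 0, 0, 0))


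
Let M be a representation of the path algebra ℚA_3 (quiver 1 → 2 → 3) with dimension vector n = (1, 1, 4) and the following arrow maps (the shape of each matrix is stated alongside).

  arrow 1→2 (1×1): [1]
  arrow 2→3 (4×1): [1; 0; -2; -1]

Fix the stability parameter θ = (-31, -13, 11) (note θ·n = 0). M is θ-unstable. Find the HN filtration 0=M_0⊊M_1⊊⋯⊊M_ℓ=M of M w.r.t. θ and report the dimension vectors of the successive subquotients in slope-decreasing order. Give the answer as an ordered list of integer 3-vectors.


Barcode: M ≅ I[1,3], I[3,3]^3. HN layers by μ_θ (3 steps, strictly decreasing):
  μ^(1)=11; μ^(2)=-13; μ^(3)=-31

((0, 0, 4); (0, 1, 0); (1, 0, 0))


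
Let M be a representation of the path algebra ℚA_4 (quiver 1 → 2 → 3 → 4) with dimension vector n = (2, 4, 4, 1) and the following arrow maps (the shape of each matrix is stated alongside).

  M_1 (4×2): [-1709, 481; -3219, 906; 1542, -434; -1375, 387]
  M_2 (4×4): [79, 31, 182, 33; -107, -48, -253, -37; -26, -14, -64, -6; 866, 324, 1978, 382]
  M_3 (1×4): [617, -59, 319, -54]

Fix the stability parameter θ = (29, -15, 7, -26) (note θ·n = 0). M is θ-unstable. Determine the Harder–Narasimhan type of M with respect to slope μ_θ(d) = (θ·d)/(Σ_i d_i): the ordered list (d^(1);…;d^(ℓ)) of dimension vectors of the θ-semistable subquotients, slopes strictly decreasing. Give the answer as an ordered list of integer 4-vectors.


Barcode: M ≅ I[1,2], I[1,4], I[2,2], I[2,3], I[3,3]^2. HN layers by μ_θ (3 steps, strictly decreasing):
  μ^(1)=7; μ^(2)=-5/4; μ^(3)=-15

((1, 1, 3, 0); (1, 1, 1, 1); (0, 2, 0, 0))


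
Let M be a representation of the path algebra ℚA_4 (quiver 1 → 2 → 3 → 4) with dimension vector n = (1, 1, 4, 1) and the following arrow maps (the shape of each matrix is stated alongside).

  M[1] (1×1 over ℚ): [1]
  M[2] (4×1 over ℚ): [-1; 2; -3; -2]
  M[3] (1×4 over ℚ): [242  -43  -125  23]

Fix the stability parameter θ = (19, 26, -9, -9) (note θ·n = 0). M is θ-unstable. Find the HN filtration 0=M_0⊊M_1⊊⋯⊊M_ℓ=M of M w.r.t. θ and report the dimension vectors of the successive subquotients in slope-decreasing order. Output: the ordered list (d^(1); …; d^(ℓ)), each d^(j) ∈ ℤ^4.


Interval decomposition of M: I[1,4], I[3,3]^3.
HN type (ℓ=2): μ^(1)=27/4; μ^(2)=-9

((1, 1, 1, 1); (0, 0, 3, 0))


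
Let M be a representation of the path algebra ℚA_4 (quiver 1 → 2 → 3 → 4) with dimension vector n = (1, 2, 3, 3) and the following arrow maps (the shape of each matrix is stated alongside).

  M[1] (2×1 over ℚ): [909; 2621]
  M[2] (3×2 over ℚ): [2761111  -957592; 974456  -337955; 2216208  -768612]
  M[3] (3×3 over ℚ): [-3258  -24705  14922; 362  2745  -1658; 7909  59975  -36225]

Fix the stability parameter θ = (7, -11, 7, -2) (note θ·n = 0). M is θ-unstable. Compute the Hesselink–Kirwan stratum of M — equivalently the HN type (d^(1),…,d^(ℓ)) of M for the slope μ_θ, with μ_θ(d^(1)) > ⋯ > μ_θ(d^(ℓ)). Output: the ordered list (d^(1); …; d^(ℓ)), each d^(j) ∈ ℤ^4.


Barcode: M ≅ I[1,4], I[2,4], I[3,3], I[4,4]. HN layers by μ_θ (4 steps, strictly decreasing):
  μ^(1)=7; μ^(2)=5/2; μ^(3)=-2; μ^(4)=-11

((0, 0, 1, 0); (0, 0, 2, 2); (1, 1, 0, 1); (0, 1, 0, 0))
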